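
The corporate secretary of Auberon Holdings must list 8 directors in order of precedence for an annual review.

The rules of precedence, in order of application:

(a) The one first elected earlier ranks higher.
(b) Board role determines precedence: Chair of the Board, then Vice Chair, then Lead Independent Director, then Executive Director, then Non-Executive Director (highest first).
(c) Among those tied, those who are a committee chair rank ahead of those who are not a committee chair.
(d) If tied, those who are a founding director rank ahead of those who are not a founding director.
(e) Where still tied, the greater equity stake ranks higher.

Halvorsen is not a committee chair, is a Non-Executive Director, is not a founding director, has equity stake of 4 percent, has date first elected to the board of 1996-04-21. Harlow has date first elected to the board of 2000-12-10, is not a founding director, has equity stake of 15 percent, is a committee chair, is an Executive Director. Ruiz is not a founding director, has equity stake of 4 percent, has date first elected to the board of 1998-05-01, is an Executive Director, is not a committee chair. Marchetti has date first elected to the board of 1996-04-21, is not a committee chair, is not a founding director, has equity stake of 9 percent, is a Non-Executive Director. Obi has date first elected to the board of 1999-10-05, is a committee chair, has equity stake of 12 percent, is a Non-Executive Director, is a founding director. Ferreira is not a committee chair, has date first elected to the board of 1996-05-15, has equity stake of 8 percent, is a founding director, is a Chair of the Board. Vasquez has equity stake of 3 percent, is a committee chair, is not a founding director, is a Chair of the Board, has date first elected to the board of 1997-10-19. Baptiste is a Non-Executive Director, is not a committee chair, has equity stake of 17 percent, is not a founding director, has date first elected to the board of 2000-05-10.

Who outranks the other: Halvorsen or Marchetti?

Marchetti

By date first elected to the board (earlier first): Marchetti and Halvorsen (both 1996-04-21); then Ferreira (1996-05-15); then Vasquez (1997-10-19); then Ruiz (1998-05-01); then Obi (1999-10-05); then Baptiste (2000-05-10); then Harlow (2000-12-10).
Marchetti and Halvorsen are each Non-Executive Director, so the next rule applies.
Marchetti and Halvorsen are each not a committee chair, so the next rule applies.
Marchetti and Halvorsen are each not a founding director, so the next rule applies.
Among Marchetti and Halvorsen, by equity stake (higher first): Marchetti (9 percent) before Halvorsen (4 percent).
So Marchetti takes precedence.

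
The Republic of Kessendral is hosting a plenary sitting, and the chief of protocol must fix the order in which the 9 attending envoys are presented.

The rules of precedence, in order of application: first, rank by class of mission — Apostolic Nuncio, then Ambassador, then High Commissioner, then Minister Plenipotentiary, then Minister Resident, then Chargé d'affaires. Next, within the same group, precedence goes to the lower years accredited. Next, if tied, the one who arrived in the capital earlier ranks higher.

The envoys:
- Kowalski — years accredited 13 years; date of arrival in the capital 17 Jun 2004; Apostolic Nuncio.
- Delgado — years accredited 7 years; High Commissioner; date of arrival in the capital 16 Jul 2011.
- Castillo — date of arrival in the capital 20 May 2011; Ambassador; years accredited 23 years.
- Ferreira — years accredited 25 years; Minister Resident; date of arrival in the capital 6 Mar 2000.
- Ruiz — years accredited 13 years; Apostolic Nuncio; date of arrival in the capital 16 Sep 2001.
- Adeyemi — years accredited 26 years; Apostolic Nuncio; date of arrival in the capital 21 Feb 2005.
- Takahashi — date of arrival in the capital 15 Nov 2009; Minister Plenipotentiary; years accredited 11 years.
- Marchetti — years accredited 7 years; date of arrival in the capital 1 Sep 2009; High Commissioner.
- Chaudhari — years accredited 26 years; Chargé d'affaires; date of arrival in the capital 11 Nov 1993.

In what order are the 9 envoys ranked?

Ruiz, Kowalski, Adeyemi, Castillo, Marchetti, Delgado, Takahashi, Ferreira, Chaudhari

By class of mission: Ruiz, Kowalski and Adeyemi (Apostolic Nuncio); then Castillo (Ambassador); then Marchetti and Delgado (High Commissioner); then Takahashi (Minister Plenipotentiary); then Ferreira (Minister Resident); then Chaudhari (Chargé d'affaires).
Among Ruiz, Kowalski and Adeyemi, by years accredited (lower first): Ruiz and Kowalski (13 years) before Adeyemi (26 years).
Among Ruiz and Kowalski, by date of arrival in the capital (earlier first): Ruiz (16 Sep 2001) before Kowalski (17 Jun 2004).
Marchetti and Delgado both have years accredited 7 years, so the next rule applies.
Among Marchetti and Delgado, by date of arrival in the capital (earlier first): Marchetti (1 Sep 2009) before Delgado (16 Jul 2011).
Full order: Ruiz, Kowalski, Adeyemi, Castillo, Marchetti, Delgado, Takahashi, Ferreira, Chaudhari.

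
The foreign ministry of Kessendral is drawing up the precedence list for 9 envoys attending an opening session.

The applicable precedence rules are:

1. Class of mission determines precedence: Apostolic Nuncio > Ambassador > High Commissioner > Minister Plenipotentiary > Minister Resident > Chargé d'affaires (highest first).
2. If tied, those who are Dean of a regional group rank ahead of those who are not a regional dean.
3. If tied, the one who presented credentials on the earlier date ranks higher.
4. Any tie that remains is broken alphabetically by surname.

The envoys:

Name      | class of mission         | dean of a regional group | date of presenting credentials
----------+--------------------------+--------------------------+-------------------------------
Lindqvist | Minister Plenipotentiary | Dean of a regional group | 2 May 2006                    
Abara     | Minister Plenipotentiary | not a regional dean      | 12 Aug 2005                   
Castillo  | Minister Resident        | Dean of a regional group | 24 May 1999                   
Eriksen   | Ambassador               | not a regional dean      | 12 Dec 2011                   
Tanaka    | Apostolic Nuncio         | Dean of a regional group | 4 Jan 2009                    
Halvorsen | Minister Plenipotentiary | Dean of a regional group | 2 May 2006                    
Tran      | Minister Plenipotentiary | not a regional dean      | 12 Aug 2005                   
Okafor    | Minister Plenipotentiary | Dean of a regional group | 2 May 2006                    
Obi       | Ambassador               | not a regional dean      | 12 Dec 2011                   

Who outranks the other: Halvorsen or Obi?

By class of mission: Tanaka (Apostolic Nuncio); then Eriksen and Obi (Ambassador); then Halvorsen, Lindqvist, Okafor, Abara and Tran (Minister Plenipotentiary); then Castillo (Minister Resident).
Eriksen and Obi are each not a regional dean, so the next rule applies.
Eriksen and Obi both have date of presenting credentials 12 Dec 2011, so the next rule applies.
Among Eriksen and Obi, alphabetically by surname: Eriksen before Obi.
Among Halvorsen, Lindqvist, Okafor, Abara and Tran, Dean of a regional group before not a regional dean: Halvorsen, Lindqvist and Okafor (Dean of a regional group) before Abara and Tran (not a regional dean).
Halvorsen, Lindqvist and Okafor all have date of presenting credentials 2 May 2006, so the next rule applies.
Among Halvorsen, Lindqvist and Okafor, alphabetically by surname: Halvorsen before Lindqvist before Okafor.
Abara and Tran both have date of presenting credentials 12 Aug 2005, so the next rule applies.
Among Abara and Tran, alphabetically by surname: Abara before Tran.
So Obi takes precedence.

Obi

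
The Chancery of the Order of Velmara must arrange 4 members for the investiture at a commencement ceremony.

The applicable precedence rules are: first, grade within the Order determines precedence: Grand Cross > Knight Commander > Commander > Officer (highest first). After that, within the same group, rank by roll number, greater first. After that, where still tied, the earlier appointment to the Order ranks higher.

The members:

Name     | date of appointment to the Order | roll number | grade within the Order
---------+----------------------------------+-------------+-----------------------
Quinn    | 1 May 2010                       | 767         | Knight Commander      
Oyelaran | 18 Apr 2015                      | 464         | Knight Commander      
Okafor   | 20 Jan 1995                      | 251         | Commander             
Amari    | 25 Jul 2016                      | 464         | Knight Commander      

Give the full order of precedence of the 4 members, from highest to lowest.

By grade within the Order: Quinn, Oyelaran and Amari (Knight Commander); then Okafor (Commander).
Among Quinn, Oyelaran and Amari, by roll number (higher first): Quinn (767) before Oyelaran and Amari (464).
Among Oyelaran and Amari, by date of appointment to the Order (earlier first): Oyelaran (18 Apr 2015) before Amari (25 Jul 2016).
Full order: Quinn, Oyelaran, Amari, Okafor.

Quinn, Oyelaran, Amari, Okafor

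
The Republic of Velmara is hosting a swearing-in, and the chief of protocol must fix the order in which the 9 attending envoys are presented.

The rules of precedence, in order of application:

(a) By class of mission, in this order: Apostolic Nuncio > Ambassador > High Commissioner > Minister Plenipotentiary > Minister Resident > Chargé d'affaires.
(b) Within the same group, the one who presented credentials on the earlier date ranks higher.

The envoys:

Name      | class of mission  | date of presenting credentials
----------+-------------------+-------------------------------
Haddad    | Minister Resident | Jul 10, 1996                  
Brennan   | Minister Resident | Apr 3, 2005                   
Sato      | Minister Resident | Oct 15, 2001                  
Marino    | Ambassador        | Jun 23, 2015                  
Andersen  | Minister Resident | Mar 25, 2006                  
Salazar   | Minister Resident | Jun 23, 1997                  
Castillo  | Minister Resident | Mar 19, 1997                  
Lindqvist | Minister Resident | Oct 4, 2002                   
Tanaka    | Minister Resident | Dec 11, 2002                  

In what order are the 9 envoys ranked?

By class of mission: Marino (Ambassador); then Haddad, Castillo, Salazar, Sato, Lindqvist, Tanaka, Brennan and Andersen (Minister Resident).
Among Haddad, Castillo, Salazar, Sato, Lindqvist, Tanaka, Brennan and Andersen, by date of presenting credentials (earlier first): Haddad (Jul 10, 1996) before Castillo (Mar 19, 1997) before Salazar (Jun 23, 1997) before Sato (Oct 15, 2001) before Lindqvist (Oct 4, 2002) before Tanaka (Dec 11, 2002) before Brennan (Apr 3, 2005) before Andersen (Mar 25, 2006).
Full order: Marino, Haddad, Castillo, Salazar, Sato, Lindqvist, Tanaka, Brennan, Andersen.

Marino, Haddad, Castillo, Salazar, Sato, Lindqvist, Tanaka, Brennan, Andersen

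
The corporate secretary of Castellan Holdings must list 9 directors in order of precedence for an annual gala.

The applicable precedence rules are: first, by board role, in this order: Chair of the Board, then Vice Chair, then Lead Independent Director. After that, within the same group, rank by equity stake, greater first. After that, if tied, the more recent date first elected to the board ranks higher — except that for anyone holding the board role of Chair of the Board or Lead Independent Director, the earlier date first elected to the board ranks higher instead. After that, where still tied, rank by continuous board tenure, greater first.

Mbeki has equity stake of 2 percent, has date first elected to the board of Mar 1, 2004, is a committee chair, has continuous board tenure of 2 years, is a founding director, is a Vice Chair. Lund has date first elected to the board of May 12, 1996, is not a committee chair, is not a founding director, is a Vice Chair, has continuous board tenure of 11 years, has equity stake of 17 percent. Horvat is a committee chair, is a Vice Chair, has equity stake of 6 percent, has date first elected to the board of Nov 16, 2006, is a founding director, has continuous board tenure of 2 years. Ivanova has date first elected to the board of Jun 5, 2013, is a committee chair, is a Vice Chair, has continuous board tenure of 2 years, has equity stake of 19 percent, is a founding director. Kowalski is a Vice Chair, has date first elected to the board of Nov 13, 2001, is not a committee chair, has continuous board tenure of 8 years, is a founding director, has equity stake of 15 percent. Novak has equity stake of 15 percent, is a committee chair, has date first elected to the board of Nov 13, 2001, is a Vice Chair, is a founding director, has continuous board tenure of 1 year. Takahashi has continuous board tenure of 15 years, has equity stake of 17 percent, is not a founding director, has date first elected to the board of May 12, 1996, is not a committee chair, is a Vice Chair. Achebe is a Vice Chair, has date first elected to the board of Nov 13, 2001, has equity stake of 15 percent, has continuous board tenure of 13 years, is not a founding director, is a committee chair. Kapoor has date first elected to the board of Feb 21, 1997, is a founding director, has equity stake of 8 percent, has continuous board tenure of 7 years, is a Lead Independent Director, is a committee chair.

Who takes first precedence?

By board role: Ivanova, Takahashi, Lund, Achebe, Kowalski, Novak, Horvat and Mbeki (Vice Chair); then Kapoor (Lead Independent Director).
Among Ivanova, Takahashi, Lund, Achebe, Kowalski, Novak, Horvat and Mbeki, by equity stake (higher first): Ivanova (19 percent) before Takahashi and Lund (17 percent) before Achebe, Kowalski and Novak (15 percent) before Horvat (6 percent) before Mbeki (2 percent).
Takahashi and Lund both have date first elected to the board May 12, 1996, so the next rule applies.
Among Takahashi and Lund, by continuous board tenure (higher first): Takahashi (15 years) before Lund (11 years).
Achebe, Kowalski and Novak all have date first elected to the board Nov 13, 2001, so the next rule applies.
Among Achebe, Kowalski and Novak, by continuous board tenure (higher first): Achebe (13 years) before Kowalski (8 years) before Novak (1 year).
Order: Ivanova, Takahashi, Lund, Achebe, Kowalski, Novak, Horvat, Mbeki, Kapoor.

Ivanova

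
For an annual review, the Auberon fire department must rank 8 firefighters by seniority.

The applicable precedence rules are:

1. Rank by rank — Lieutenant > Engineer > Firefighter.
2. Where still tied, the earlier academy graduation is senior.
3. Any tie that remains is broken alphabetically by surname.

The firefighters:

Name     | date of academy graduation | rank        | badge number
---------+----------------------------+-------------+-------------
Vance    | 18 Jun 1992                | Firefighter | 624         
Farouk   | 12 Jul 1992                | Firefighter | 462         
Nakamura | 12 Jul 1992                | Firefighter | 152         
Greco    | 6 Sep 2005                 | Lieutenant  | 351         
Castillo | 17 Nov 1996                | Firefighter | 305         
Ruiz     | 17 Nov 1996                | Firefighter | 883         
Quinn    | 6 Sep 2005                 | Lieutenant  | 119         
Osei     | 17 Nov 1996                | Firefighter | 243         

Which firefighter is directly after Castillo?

By rank: Greco and Quinn (Lieutenant); then Vance, Farouk, Nakamura, Castillo, Osei and Ruiz (Firefighter).
Greco and Quinn both have date of academy graduation 6 Sep 2005, so the next rule applies.
Among Greco and Quinn, alphabetically by surname: Greco before Quinn.
Among Vance, Farouk, Nakamura, Castillo, Osei and Ruiz, by date of academy graduation (earlier first): Vance (18 Jun 1992) before Farouk and Nakamura (12 Jul 1992) before Castillo, Osei and Ruiz (17 Nov 1996).
Among Farouk and Nakamura, alphabetically by surname: Farouk before Nakamura.
Among Castillo, Osei and Ruiz, alphabetically by surname: Castillo before Osei before Ruiz.
Order: Greco, Quinn, Vance, Farouk, Nakamura, Castillo, Osei, Ruiz.

Osei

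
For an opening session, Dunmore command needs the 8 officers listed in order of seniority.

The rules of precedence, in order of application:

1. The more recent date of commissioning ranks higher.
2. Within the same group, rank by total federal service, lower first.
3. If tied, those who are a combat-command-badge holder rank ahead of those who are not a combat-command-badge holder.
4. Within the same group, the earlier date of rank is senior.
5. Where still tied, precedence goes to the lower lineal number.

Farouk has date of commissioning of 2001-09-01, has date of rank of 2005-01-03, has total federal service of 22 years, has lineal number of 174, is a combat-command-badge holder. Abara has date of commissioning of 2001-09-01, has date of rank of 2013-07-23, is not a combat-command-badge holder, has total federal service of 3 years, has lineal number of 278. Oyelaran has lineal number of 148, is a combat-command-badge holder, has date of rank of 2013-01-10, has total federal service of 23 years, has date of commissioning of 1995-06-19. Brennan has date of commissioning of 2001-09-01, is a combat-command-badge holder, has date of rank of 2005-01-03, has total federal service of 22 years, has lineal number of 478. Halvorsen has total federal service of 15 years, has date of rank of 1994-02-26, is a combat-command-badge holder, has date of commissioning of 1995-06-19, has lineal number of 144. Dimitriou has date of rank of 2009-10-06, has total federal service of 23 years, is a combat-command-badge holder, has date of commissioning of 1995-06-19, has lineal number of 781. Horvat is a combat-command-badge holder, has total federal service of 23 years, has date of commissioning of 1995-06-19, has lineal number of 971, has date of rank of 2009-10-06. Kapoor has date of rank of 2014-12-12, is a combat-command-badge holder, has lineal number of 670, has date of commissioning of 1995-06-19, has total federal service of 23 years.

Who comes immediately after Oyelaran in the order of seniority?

By date of commissioning (later first): Abara, Farouk and Brennan (each 2001-09-01); then Halvorsen, Dimitriou, Horvat, Oyelaran and Kapoor (each 1995-06-19).
Among Abara, Farouk and Brennan, by total federal service (lower first): Abara (3 years) before Farouk and Brennan (22 years).
Farouk and Brennan are each a combat-command-badge holder, so the next rule applies.
Farouk and Brennan both have date of rank 2005-01-03, so the next rule applies.
Among Farouk and Brennan, by lineal number (lower first): Farouk (174) before Brennan (478).
Among Halvorsen, Dimitriou, Horvat, Oyelaran and Kapoor, by total federal service (lower first): Halvorsen (15 years) before Dimitriou, Horvat, Oyelaran and Kapoor (23 years).
Dimitriou, Horvat, Oyelaran and Kapoor are each a combat-command-badge holder, so the next rule applies.
Among Dimitriou, Horvat, Oyelaran and Kapoor, by date of rank (earlier first): Dimitriou and Horvat (2009-10-06) before Oyelaran (2013-01-10) before Kapoor (2014-12-12).
Among Dimitriou and Horvat, by lineal number (lower first): Dimitriou (781) before Horvat (971).
Order: Abara, Farouk, Brennan, Halvorsen, Dimitriou, Horvat, Oyelaran, Kapoor.

Kapoor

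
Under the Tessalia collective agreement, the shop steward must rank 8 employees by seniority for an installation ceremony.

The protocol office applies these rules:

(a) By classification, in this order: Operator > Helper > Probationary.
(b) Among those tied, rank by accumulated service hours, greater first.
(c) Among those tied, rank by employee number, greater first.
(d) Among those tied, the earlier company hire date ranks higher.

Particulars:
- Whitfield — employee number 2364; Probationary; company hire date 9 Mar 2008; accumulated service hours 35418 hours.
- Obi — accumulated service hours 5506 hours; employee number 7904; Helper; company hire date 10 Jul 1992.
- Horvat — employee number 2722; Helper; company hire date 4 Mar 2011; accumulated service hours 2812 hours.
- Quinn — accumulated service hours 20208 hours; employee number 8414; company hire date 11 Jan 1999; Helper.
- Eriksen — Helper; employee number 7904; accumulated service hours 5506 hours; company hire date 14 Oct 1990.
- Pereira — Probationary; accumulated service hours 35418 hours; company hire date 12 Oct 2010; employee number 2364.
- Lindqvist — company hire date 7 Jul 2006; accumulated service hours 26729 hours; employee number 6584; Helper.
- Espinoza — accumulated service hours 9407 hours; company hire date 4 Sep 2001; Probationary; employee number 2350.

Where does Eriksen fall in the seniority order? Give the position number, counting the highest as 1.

By classification: Lindqvist, Quinn, Eriksen, Obi and Horvat (Helper); then Whitfield, Pereira and Espinoza (Probationary).
Among Lindqvist, Quinn, Eriksen, Obi and Horvat, by accumulated service hours (higher first): Lindqvist (26729 hours) before Quinn (20208 hours) before Eriksen and Obi (5506 hours) before Horvat (2812 hours).
Eriksen and Obi both have employee number 7904, so the next rule applies.
Among Eriksen and Obi, by company hire date (earlier first): Eriksen (14 Oct 1990) before Obi (10 Jul 1992).
Among Whitfield, Pereira and Espinoza, by accumulated service hours (higher first): Whitfield and Pereira (35418 hours) before Espinoza (9407 hours).
Whitfield and Pereira both have employee number 2364, so the next rule applies.
Among Whitfield and Pereira, by company hire date (earlier first): Whitfield (9 Mar 2008) before Pereira (12 Oct 2010).
Order: Lindqvist, Quinn, Eriksen, Obi, Horvat, Whitfield, Pereira, Espinoza. So position 3.

3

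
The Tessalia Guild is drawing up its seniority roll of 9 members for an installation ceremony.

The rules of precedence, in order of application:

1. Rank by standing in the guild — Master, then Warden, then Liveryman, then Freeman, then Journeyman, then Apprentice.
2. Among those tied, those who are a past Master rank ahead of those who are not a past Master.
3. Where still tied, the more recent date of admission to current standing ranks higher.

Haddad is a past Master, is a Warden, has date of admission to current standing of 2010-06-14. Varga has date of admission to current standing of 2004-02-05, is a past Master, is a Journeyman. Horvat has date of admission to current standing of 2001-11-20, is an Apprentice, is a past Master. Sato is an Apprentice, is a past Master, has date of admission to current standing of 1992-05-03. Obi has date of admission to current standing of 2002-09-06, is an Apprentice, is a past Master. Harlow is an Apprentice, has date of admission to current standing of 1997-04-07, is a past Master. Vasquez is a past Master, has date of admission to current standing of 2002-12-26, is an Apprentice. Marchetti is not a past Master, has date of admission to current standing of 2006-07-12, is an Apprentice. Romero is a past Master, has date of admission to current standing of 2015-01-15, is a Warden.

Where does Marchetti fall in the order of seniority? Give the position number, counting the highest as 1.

By standing in the guild: Romero and Haddad (Warden); then Varga (Journeyman); then Vasquez, Obi, Horvat, Harlow, Sato and Marchetti (Apprentice).
Romero and Haddad are each a past Master, so the next rule applies.
Among Romero and Haddad, by date of admission to current standing (later first): Romero (2015-01-15) before Haddad (2010-06-14).
Among Vasquez, Obi, Horvat, Harlow, Sato and Marchetti, a past Master before not a past Master: Vasquez, Obi, Horvat, Harlow and Sato (a past Master) before Marchetti (not a past Master).
Among Vasquez, Obi, Horvat, Harlow and Sato, by date of admission to current standing (later first): Vasquez (2002-12-26) before Obi (2002-09-06) before Horvat (2001-11-20) before Harlow (1997-04-07) before Sato (1992-05-03).
Order: Romero, Haddad, Varga, Vasquez, Obi, Horvat, Harlow, Sato, Marchetti. So position 9.

9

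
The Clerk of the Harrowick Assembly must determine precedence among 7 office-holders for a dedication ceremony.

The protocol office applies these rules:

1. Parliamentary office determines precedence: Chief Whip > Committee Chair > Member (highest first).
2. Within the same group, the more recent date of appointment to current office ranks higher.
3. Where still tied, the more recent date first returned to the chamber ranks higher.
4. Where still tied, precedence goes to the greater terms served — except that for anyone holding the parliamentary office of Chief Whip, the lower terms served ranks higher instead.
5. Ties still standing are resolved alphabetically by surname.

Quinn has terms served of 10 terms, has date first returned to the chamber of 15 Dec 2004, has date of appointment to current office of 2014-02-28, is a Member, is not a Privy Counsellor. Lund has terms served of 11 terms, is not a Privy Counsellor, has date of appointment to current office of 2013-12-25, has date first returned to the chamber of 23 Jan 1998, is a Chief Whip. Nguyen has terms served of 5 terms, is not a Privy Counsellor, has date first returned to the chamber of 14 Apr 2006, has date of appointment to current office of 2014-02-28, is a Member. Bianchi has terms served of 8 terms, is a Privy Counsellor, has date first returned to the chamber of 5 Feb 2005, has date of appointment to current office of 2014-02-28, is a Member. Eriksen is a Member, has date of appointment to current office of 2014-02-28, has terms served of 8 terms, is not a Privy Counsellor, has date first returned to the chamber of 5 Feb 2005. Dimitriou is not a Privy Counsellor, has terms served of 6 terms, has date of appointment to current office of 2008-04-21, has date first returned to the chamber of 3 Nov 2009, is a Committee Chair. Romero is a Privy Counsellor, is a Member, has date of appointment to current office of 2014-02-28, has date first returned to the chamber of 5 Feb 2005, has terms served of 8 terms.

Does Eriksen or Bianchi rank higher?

Bianchi

By parliamentary office: Lund (Chief Whip); then Dimitriou (Committee Chair); then Nguyen, Bianchi, Eriksen, Romero and Quinn (Member).
Nguyen, Bianchi, Eriksen, Romero and Quinn all have date of appointment to current office 2014-02-28, so the next rule applies.
Among Nguyen, Bianchi, Eriksen, Romero and Quinn, by date first returned to the chamber (later first): Nguyen (14 Apr 2006) before Bianchi, Eriksen and Romero (5 Feb 2005) before Quinn (15 Dec 2004).
Bianchi, Eriksen and Romero all have terms served 8 terms, so the next rule applies.
Among Bianchi, Eriksen and Romero, alphabetically by surname: Bianchi before Eriksen before Romero.
So Bianchi takes precedence.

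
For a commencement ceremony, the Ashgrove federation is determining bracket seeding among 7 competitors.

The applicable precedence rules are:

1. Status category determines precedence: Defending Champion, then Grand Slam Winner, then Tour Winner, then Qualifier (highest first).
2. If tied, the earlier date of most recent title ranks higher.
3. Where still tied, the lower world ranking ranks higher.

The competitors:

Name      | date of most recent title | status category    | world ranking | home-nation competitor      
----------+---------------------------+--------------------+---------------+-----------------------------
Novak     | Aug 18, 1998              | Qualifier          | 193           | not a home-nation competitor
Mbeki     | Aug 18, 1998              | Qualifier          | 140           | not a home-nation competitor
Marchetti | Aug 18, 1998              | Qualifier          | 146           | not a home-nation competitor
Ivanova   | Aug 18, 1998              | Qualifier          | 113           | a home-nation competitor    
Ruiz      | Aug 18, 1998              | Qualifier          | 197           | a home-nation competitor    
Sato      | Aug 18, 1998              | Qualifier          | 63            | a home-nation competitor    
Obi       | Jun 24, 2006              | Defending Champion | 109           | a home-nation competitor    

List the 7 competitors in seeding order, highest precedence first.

Obi, Sato, Ivanova, Mbeki, Marchetti, Novak, Ruiz

By status category: Obi (Defending Champion); then Sato, Ivanova, Mbeki, Marchetti, Novak and Ruiz (Qualifier).
Sato, Ivanova, Mbeki, Marchetti, Novak and Ruiz all have date of most recent title Aug 18, 1998, so the next rule applies.
Among Sato, Ivanova, Mbeki, Marchetti, Novak and Ruiz, by world ranking (lower first): Sato (63) before Ivanova (113) before Mbeki (140) before Marchetti (146) before Novak (193) before Ruiz (197).
Full order: Obi, Sato, Ivanova, Mbeki, Marchetti, Novak, Ruiz.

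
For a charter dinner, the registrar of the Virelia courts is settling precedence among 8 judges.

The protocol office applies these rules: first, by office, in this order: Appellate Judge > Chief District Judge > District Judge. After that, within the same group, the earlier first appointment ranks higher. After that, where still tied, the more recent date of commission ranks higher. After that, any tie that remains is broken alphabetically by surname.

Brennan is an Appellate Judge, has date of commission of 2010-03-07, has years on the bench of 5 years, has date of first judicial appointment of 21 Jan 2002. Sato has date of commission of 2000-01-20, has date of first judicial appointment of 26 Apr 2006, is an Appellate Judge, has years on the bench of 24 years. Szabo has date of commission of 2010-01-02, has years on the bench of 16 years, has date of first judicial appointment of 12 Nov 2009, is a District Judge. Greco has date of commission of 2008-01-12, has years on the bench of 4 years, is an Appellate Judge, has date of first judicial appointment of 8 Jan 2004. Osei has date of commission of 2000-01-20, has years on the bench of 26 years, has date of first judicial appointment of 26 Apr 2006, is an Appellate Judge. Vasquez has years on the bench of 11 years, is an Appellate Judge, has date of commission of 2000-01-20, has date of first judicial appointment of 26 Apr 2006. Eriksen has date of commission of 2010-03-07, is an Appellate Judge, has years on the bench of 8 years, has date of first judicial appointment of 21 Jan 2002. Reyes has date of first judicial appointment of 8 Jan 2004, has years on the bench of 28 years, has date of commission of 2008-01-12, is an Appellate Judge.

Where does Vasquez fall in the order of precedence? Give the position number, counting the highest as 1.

By office: Brennan, Eriksen, Greco, Reyes, Osei, Sato and Vasquez (Appellate Judge); then Szabo (District Judge).
Among Brennan, Eriksen, Greco, Reyes, Osei, Sato and Vasquez, by date of first judicial appointment (earlier first): Brennan and Eriksen (21 Jan 2002) before Greco and Reyes (8 Jan 2004) before Osei, Sato and Vasquez (26 Apr 2006).
Brennan and Eriksen both have date of commission 2010-03-07, so the next rule applies.
Among Brennan and Eriksen, alphabetically by surname: Brennan before Eriksen.
Greco and Reyes both have date of commission 2008-01-12, so the next rule applies.
Among Greco and Reyes, alphabetically by surname: Greco before Reyes.
Osei, Sato and Vasquez all have date of commission 2000-01-20, so the next rule applies.
Among Osei, Sato and Vasquez, alphabetically by surname: Osei before Sato before Vasquez.
Order: Brennan, Eriksen, Greco, Reyes, Osei, Sato, Vasquez, Szabo. So position 7.

7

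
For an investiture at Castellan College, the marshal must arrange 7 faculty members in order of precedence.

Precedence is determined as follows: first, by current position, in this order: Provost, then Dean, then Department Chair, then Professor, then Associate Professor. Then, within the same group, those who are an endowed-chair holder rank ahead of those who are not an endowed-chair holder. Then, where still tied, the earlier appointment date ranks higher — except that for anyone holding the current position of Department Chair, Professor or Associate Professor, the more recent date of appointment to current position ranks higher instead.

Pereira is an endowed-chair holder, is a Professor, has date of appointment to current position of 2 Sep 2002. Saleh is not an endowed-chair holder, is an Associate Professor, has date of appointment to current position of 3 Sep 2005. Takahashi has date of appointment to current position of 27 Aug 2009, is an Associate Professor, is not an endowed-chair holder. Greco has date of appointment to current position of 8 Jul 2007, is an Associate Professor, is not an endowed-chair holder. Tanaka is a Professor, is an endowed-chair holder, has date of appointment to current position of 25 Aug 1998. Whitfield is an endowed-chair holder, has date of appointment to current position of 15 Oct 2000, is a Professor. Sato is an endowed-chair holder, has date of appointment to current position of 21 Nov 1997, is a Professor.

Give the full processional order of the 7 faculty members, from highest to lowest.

Pereira, Whitfield, Tanaka, Sato, Takahashi, Greco, Saleh

By current position: Pereira, Whitfield, Tanaka and Sato (Professor); then Takahashi, Greco and Saleh (Associate Professor).
Pereira, Whitfield, Tanaka and Sato are each an endowed-chair holder, so the next rule applies.
Among Pereira, Whitfield, Tanaka and Sato, by date of appointment to current position (later first) (reversed rule for this group): Pereira (2 Sep 2002) before Whitfield (15 Oct 2000) before Tanaka (25 Aug 1998) before Sato (21 Nov 1997).
Takahashi, Greco and Saleh are each not an endowed-chair holder, so the next rule applies.
Among Takahashi, Greco and Saleh, by date of appointment to current position (later first) (reversed rule for this group): Takahashi (27 Aug 2009) before Greco (8 Jul 2007) before Saleh (3 Sep 2005).
Full order: Pereira, Whitfield, Tanaka, Sato, Takahashi, Greco, Saleh.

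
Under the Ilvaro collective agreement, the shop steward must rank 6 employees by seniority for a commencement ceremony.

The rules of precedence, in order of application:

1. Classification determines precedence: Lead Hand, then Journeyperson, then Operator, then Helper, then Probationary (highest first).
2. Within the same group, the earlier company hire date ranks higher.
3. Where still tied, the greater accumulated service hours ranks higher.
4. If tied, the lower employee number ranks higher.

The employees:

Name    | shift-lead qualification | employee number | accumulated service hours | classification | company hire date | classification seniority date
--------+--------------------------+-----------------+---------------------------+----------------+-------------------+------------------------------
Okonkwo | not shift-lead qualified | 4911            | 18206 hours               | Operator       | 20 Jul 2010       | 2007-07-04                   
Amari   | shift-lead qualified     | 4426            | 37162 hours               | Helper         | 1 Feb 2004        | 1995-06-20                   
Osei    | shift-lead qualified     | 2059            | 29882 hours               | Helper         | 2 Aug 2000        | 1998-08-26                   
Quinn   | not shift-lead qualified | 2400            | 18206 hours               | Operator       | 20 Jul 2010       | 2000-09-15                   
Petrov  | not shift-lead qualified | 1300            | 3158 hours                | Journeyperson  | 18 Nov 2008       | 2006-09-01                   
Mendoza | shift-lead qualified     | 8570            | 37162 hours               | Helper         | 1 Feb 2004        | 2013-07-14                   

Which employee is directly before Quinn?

By classification: Petrov (Journeyperson); then Quinn and Okonkwo (Operator); then Osei, Amari and Mendoza (Helper).
Quinn and Okonkwo both have company hire date 20 Jul 2010, so the next rule applies.
Quinn and Okonkwo both have accumulated service hours 18206 hours, so the next rule applies.
Among Quinn and Okonkwo, by employee number (lower first): Quinn (2400) before Okonkwo (4911).
Among Osei, Amari and Mendoza, by company hire date (earlier first): Osei (2 Aug 2000) before Amari and Mendoza (1 Feb 2004).
Amari and Mendoza both have accumulated service hours 37162 hours, so the next rule applies.
Among Amari and Mendoza, by employee number (lower first): Amari (4426) before Mendoza (8570).
Order: Petrov, Quinn, Okonkwo, Osei, Amari, Mendoza.

Petrov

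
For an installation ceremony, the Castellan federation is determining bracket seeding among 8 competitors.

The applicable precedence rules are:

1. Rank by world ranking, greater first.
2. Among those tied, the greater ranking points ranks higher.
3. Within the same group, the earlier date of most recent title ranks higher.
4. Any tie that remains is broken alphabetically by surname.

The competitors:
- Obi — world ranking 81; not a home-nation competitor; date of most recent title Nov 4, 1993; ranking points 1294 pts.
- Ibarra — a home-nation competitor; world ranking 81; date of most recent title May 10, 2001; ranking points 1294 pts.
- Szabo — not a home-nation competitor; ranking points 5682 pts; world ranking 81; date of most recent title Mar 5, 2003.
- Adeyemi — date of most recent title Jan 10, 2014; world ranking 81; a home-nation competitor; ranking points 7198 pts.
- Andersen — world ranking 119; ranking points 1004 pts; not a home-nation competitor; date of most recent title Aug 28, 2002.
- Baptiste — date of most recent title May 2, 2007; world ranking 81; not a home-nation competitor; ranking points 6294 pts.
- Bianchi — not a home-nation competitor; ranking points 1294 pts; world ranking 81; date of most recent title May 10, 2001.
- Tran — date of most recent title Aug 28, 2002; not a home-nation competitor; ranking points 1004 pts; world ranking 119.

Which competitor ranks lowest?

Ibarra

By world ranking (higher first): Andersen and Tran (both 119); then Adeyemi, Baptiste, Szabo, Obi, Bianchi and Ibarra (each 81).
Andersen and Tran both have ranking points 1004 pts, so the next rule applies.
Andersen and Tran both have date of most recent title Aug 28, 2002, so the next rule applies.
Among Andersen and Tran, alphabetically by surname: Andersen before Tran.
Among Adeyemi, Baptiste, Szabo, Obi, Bianchi and Ibarra, by ranking points (higher first): Adeyemi (7198 pts) before Baptiste (6294 pts) before Szabo (5682 pts) before Obi, Bianchi and Ibarra (1294 pts).
Among Obi, Bianchi and Ibarra, by date of most recent title (earlier first): Obi (Nov 4, 1993) before Bianchi and Ibarra (May 10, 2001).
Among Bianchi and Ibarra, alphabetically by surname: Bianchi before Ibarra.
Order: Andersen, Tran, Adeyemi, Baptiste, Szabo, Obi, Bianchi, Ibarra.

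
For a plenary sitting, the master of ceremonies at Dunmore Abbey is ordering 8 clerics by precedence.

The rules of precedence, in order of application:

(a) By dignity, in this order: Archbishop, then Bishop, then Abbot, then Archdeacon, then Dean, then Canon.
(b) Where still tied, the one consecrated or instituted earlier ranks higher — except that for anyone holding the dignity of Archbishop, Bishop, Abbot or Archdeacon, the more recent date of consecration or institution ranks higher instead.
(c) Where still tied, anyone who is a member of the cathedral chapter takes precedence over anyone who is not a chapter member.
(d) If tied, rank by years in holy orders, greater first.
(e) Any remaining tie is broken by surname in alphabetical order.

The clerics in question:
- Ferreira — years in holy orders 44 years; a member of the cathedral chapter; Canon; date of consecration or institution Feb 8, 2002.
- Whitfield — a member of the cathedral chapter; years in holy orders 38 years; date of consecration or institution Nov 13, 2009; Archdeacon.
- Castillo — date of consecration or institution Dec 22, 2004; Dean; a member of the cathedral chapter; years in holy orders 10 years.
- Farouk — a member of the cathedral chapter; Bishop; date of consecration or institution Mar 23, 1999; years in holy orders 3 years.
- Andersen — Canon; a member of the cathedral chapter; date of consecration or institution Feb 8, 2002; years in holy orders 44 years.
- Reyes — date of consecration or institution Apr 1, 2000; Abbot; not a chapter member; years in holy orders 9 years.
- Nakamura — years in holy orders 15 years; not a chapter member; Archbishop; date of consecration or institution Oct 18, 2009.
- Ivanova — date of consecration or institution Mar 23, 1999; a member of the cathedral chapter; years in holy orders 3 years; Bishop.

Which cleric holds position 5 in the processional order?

By dignity: Nakamura (Archbishop); then Farouk and Ivanova (Bishop); then Reyes (Abbot); then Whitfield (Archdeacon); then Castillo (Dean); then Andersen and Ferreira (Canon).
Farouk and Ivanova both have date of consecration or institution Mar 23, 1999, so the next rule applies.
Farouk and Ivanova are each a member of the cathedral chapter, so the next rule applies.
Farouk and Ivanova both have years in holy orders 3 years, so the next rule applies.
Among Farouk and Ivanova, alphabetically by surname: Farouk before Ivanova.
Andersen and Ferreira both have date of consecration or institution Feb 8, 2002, so the next rule applies.
Andersen and Ferreira are each a member of the cathedral chapter, so the next rule applies.
Andersen and Ferreira both have years in holy orders 44 years, so the next rule applies.
Among Andersen and Ferreira, alphabetically by surname: Andersen before Ferreira.
Order: Nakamura, Farouk, Ivanova, Reyes, Whitfield, Castillo, Andersen, Ferreira.

Whitfield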